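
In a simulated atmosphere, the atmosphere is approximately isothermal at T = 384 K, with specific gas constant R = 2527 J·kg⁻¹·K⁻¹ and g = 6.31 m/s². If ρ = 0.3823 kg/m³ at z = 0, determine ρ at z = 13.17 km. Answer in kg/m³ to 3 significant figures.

ρ ≈ 0.351 kg/m³

Scale height: H = RT/g = 2527 × 384 / 6.31 = 153780 m.
In an isothermal atmosphere, density decays like pressure: ρ = ρ₀ exp(−z/H).
z/H = 13170/153780 = 0.085642; exp(−0.085642) = 0.91792.
ρ = 0.3823 × 0.91792 = 0.35092 kg/m³.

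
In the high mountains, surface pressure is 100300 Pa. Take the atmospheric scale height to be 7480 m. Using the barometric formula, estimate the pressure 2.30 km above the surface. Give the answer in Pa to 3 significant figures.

Barometric formula: P = P₀ exp(−z/H).
z/H = 2300.0/7480.0 = 0.30749; exp(−0.30749) = 0.73529.
P = 100300 × 0.73529 = 73750 Pa.

P ≈ 73700 Pa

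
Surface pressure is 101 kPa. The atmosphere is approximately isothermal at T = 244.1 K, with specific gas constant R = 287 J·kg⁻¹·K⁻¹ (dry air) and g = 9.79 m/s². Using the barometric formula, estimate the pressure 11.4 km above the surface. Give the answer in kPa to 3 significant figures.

P ≈ 20.5 kPa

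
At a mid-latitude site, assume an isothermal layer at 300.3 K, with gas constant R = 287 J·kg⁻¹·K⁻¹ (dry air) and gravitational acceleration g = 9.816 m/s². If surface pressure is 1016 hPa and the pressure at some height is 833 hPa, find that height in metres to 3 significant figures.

Scale height: H = RT/g = 287 × 300.3 / 9.816 = 8780.2 m.
Invert the barometric formula: z = H ln(P₀/P).
P₀/P = 1016/833 = 1.2197; ln(1.2197) = 0.19860.
z = 8780.2 × 0.19860 = 1743.7 m.

z ≈ 1740 m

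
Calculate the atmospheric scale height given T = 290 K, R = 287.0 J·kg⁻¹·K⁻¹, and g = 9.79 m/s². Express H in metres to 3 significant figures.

The scale height of an isothermal atmosphere is H = RT/g.
H = 287.0 × 290 / 9.79 = 83230/9.79 = 8501.5 m.

H ≈ 8500 m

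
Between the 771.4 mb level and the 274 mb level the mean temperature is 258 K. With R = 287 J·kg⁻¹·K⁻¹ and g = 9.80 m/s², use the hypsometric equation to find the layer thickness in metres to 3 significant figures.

Δz ≈ 7820 m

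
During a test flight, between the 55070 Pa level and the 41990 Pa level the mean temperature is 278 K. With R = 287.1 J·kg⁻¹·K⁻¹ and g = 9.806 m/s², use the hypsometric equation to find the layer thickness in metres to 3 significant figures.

Hypsometric equation: Δz = (R T̄/g) ln(P₁/P₂).
R T̄/g = 287.1 × 278 / 9.806 = 8139.3 m.
ln(55070/41990) = ln(1.3115) = 0.27117.
Δz = 8139.3 × 0.27117 = 2207.1 m.

Δz ≈ 2210 m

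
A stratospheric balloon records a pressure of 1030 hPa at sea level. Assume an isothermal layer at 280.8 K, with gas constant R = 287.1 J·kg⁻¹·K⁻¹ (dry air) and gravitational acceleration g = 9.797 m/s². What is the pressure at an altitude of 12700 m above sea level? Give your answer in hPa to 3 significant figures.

P ≈ 220 hPa

Scale height: H = RT/g = 287.1 × 280.8 / 9.797 = 8228.8 m.
Barometric formula: P = P₀ exp(−z/H).
z/H = 12700/8228.8 = 1.5434; exp(−1.5434) = 0.21365.
P = 1030 × 0.21365 = 220.06 hPa.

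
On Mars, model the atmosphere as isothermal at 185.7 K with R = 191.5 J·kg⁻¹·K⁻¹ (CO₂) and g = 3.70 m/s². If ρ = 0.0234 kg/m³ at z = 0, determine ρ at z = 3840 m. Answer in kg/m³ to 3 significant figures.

Scale height: H = RT/g = 191.5 × 185.7 / 3.70 = 9611.2 m.
In an isothermal atmosphere, density decays like pressure: ρ = ρ₀ exp(−z/H).
z/H = 3840.0/9611.2 = 0.39953; exp(−0.39953) = 0.67064.
ρ = 0.0234 × 0.67064 = 0.015693 kg/m³.

ρ ≈ 0.0157 kg/m³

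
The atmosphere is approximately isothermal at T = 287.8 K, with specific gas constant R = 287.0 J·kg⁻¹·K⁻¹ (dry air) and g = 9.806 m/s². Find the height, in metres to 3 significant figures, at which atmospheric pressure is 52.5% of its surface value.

z ≈ 5430 m

Scale height: H = RT/g = 287.0 × 287.8 / 9.806 = 8423.3 m.
Set P/P₀ = exp(−z/H) = 0.525, so z = −H ln(0.525).
−ln(0.525) = 0.64436; z = 8423.3 × 0.64436 = 5427.6 m.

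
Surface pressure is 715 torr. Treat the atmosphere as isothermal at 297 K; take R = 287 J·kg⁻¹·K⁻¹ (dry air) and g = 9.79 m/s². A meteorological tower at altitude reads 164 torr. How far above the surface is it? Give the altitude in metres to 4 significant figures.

z ≈ 12820 m

Scale height: H = RT/g = 287 × 297 / 9.79 = 8706.7 m.
Invert the barometric formula: z = H ln(P₀/P).
P₀/P = 715/164 = 4.3598; ln(4.3598) = 1.4724.
z = 8706.7 × 1.4724 = 12820 m.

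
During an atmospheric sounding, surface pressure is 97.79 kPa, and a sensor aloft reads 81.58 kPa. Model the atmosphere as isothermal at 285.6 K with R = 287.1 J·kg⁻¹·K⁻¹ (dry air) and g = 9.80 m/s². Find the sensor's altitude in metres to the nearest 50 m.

Scale height: H = RT/g = 287.1 × 285.6 / 9.80 = 8366.9 m.
Invert the barometric formula: z = H ln(P₀/P).
P₀/P = 97.79/81.58 = 1.1987; ln(1.1987) = 0.18124.
z = 8366.9 × 0.18124 = 1516.4 m.

z ≈ 1500 m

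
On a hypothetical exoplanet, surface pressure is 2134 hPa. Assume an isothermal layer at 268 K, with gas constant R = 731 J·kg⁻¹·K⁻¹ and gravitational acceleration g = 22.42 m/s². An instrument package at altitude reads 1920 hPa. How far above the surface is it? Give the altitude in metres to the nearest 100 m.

Scale height: H = RT/g = 731 × 268 / 22.42 = 8738.1 m.
Invert the barometric formula: z = H ln(P₀/P).
P₀/P = 2134/1920 = 1.1115; ln(1.1115) = 0.10571.
z = 8738.1 × 0.10571 = 923.70 m.

z ≈ 900 m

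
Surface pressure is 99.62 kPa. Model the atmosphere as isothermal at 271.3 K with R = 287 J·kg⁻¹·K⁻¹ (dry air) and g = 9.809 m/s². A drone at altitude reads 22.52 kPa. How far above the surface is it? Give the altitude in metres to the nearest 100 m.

Scale height: H = RT/g = 287 × 271.3 / 9.809 = 7937.9 m.
Invert the barometric formula: z = H ln(P₀/P).
P₀/P = 99.62/22.52 = 4.4236; ln(4.4236) = 1.4870.
z = 7937.9 × 1.4870 = 11804 m.

z ≈ 11800 m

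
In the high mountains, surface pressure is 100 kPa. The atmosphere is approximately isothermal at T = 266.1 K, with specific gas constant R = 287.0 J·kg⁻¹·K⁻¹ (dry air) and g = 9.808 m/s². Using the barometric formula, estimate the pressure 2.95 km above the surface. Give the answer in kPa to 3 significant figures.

Scale height: H = RT/g = 287.0 × 266.1 / 9.808 = 7786.6 m.
Barometric formula: P = P₀ exp(−z/H).
z/H = 2950.0/7786.6 = 0.37886; exp(−0.37886) = 0.68464.
P = 100 × 0.68464 = 68.464 kPa.

P ≈ 68.5 kPa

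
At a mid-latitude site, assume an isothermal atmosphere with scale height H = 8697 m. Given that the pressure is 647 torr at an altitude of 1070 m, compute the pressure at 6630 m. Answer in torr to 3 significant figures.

Between two levels, P₂ = P₁ exp(−Δz/H) with Δz = z₂ − z₁.
Δz = 6630.0 − 1070.0 = 5560.0 m; Δz/H = 5560.0/8697.0 = 0.63930.
P₂ = 647 × exp(−0.63930) = 647 × 0.52766 = 341.40 torr.

P ≈ 341 torr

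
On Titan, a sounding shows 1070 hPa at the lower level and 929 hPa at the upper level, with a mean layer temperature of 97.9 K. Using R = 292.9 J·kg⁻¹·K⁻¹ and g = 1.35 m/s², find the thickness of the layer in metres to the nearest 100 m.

Δz ≈ 3000 m

Hypsometric equation: Δz = (R T̄/g) ln(P₁/P₂).
R T̄/g = 292.9 × 97.9 / 1.35 = 21241 m.
ln(1070/929) = ln(1.1518) = 0.14133.
Δz = 21241 × 0.14133 = 3002.0 m.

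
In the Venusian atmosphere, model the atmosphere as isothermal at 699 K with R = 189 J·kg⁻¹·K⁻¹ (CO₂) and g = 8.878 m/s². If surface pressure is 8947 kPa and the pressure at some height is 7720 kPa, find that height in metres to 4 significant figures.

z ≈ 2195 m

Scale height: H = RT/g = 189 × 699 / 8.878 = 14881 m.
Invert the barometric formula: z = H ln(P₀/P).
P₀/P = 8947/7720 = 1.1589; ln(1.1589) = 0.14747.
z = 14881 × 0.14747 = 2194.5 m.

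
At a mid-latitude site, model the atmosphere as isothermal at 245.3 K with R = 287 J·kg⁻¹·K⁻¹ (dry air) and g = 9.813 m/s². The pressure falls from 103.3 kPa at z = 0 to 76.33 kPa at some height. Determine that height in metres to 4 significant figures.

z ≈ 2171 m

Scale height: H = RT/g = 287 × 245.3 / 9.813 = 7174.3 m.
Invert the barometric formula: z = H ln(P₀/P).
P₀/P = 103.3/76.33 = 1.3533; ln(1.3533) = 0.30255.
z = 7174.3 × 0.30255 = 2170.6 m.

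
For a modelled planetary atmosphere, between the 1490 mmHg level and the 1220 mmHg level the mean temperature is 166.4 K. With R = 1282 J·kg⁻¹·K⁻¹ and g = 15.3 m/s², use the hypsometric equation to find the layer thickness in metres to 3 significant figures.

Δz ≈ 2790 m

Hypsometric equation: Δz = (R T̄/g) ln(P₁/P₂).
R T̄/g = 1282 × 166.4 / 15.3 = 13943 m.
ln(1490/1220) = ln(1.2213) = 0.19992.
Δz = 13943 × 0.19992 = 2787.5 m.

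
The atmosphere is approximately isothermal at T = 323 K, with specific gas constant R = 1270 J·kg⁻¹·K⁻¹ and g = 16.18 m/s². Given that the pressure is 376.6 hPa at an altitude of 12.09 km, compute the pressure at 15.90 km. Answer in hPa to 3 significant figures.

P ≈ 324 hPa

Scale height: H = RT/g = 1270 × 323 / 16.18 = 25353 m.
Between two levels, P₂ = P₁ exp(−Δz/H) with Δz = z₂ − z₁.
Δz = 15900 − 12090 = 3810.0 m; Δz/H = 3810.0/25353 = 0.15028.
P₂ = 376.6 × exp(−0.15028) = 376.6 × 0.86047 = 324.05 hPa.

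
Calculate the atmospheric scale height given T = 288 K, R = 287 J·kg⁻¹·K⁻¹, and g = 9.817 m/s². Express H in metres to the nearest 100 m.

H ≈ 8400 m

The scale height of an isothermal atmosphere is H = RT/g.
H = 287 × 288 / 9.817 = 82656/9.817 = 8419.7 m.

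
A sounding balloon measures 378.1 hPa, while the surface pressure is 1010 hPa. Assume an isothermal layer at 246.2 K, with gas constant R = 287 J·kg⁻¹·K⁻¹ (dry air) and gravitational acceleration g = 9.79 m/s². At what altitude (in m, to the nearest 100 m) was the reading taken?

Scale height: H = RT/g = 287 × 246.2 / 9.79 = 7217.5 m.
Invert the barometric formula: z = H ln(P₀/P).
P₀/P = 1010/378.1 = 2.6713; ln(2.6713) = 0.98257.
z = 7217.5 × 0.98257 = 7091.7 m.

z ≈ 7100 m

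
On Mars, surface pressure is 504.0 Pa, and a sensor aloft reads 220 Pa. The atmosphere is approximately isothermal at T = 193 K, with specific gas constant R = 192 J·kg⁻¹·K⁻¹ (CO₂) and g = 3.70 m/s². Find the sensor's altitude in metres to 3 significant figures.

z ≈ 8300 m

Scale height: H = RT/g = 192 × 193 / 3.70 = 10015 m.
Invert the barometric formula: z = H ln(P₀/P).
P₀/P = 504.0/220 = 2.2909; ln(2.2909) = 0.82894.
z = 10015 × 0.82894 = 8301.8 m.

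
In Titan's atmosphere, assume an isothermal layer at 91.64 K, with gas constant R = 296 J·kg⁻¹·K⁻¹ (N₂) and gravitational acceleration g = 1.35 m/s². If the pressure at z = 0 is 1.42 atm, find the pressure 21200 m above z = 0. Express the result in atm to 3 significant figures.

P ≈ 0.494 atm

Scale height: H = RT/g = 296 × 91.64 / 1.35 = 20093 m.
Barometric formula: P = P₀ exp(−z/H).
z/H = 21200/20093 = 1.0551; exp(−1.0551) = 0.34816.
P = 1.42 × 0.34816 = 0.49439 atm.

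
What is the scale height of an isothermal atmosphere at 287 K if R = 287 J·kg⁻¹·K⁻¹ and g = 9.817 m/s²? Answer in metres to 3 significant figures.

H ≈ 8390 m

The scale height of an isothermal atmosphere is H = RT/g.
H = 287 × 287 / 9.817 = 82369/9.817 = 8390.4 m.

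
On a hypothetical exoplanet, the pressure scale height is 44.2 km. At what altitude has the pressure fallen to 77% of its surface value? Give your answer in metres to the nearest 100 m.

z ≈ 11600 m

Set P/P₀ = exp(−z/H) = 0.77, so z = −H ln(0.77).
−ln(0.77) = 0.26136; z = 44200 × 0.26136 = 11552 m.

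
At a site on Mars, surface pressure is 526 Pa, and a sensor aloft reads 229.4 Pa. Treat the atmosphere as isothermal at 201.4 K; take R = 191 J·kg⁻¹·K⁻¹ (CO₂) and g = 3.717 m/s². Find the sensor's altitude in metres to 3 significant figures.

z ≈ 8590 m

Scale height: H = RT/g = 191 × 201.4 / 3.717 = 10349 m.
Invert the barometric formula: z = H ln(P₀/P).
P₀/P = 526/229.4 = 2.2929; ln(2.2929) = 0.82982.
z = 10349 × 0.82982 = 8587.8 m.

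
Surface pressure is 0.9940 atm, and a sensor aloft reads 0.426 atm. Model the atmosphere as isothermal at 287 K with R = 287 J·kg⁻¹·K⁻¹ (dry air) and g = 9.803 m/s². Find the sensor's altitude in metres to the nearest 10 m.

z ≈ 7120 m

Scale height: H = RT/g = 287 × 287 / 9.803 = 8402.4 m.
Invert the barometric formula: z = H ln(P₀/P).
P₀/P = 0.9940/0.426 = 2.3333; ln(2.3333) = 0.84728.
z = 8402.4 × 0.84728 = 7119.2 m.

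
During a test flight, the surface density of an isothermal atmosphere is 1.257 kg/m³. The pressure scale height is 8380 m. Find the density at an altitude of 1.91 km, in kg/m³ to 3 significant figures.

ρ ≈ 1.00 kg/m³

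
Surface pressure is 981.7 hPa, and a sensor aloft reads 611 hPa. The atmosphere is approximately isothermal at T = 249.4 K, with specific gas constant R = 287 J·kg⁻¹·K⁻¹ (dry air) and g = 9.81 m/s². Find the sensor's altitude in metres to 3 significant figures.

z ≈ 3460 m

Scale height: H = RT/g = 287 × 249.4 / 9.81 = 7296.4 m.
Invert the barometric formula: z = H ln(P₀/P).
P₀/P = 981.7/611 = 1.6067; ln(1.6067) = 0.47418.
z = 7296.4 × 0.47418 = 3459.8 m.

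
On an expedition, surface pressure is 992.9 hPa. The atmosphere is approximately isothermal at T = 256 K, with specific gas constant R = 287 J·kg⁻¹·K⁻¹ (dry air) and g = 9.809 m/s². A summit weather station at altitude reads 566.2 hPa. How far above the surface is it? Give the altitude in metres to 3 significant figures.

z ≈ 4210 m

Scale height: H = RT/g = 287 × 256 / 9.809 = 7490.3 m.
Invert the barometric formula: z = H ln(P₀/P).
P₀/P = 992.9/566.2 = 1.7536; ln(1.7536) = 0.56167.
z = 7490.3 × 0.56167 = 4207.1 m.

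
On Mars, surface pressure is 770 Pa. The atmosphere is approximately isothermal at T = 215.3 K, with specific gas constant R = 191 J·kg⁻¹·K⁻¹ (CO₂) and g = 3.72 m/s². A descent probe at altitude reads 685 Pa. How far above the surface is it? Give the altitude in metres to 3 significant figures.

z ≈ 1290 m

Scale height: H = RT/g = 191 × 215.3 / 3.72 = 11054 m.
Invert the barometric formula: z = H ln(P₀/P).
P₀/P = 770/685 = 1.1241; ln(1.1241) = 0.11698.
z = 11054 × 0.11698 = 1293.1 m.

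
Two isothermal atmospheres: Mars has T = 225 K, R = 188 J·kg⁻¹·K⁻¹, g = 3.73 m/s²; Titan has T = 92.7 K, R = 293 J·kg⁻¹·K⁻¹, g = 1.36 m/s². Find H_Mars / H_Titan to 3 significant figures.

H = RT/g for each body.
H_Mars = 188 × 225 / 3.73 = 11340 m.
H_Titan = 293 × 92.7 / 1.36 = 19971 m.
H_Mars/H_Titan = 11340/19971 = 0.56782.

H_Mars/H_Titan ≈ 0.568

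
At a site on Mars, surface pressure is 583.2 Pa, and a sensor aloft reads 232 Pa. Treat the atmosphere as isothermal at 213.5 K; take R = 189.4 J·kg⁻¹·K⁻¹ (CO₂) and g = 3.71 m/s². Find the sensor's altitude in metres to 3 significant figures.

z ≈ 10000 m

Scale height: H = RT/g = 189.4 × 213.5 / 3.71 = 10899 m.
Invert the barometric formula: z = H ln(P₀/P).
P₀/P = 583.2/232 = 2.5138; ln(2.5138) = 0.92180.
z = 10899 × 0.92180 = 10047 m.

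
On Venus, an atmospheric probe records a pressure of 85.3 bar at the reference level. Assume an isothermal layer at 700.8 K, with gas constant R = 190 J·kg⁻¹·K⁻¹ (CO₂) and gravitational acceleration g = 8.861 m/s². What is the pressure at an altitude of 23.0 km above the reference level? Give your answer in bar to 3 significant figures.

P ≈ 18.5 bar

Scale height: H = RT/g = 190 × 700.8 / 8.861 = 15027 m.
Barometric formula: P = P₀ exp(−z/H).
z/H = 23000/15027 = 1.5306; exp(−1.5306) = 0.21641.
P = 85.3 × 0.21641 = 18.460 bar.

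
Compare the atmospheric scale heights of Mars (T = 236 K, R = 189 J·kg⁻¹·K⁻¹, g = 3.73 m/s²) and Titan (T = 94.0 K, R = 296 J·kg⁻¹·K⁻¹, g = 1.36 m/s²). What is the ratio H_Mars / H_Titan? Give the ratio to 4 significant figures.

H_Mars/H_Titan ≈ 0.5845

H = RT/g for each body.
H_Mars = 189 × 236 / 3.73 = 11958 m.
H_Titan = 296 × 94.0 / 1.36 = 20459 m.
H_Mars/H_Titan = 11958/20459 = 0.58449.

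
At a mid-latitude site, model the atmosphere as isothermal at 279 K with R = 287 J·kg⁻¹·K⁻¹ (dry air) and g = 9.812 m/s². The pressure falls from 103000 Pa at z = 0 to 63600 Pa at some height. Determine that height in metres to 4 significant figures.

z ≈ 3934 m

Scale height: H = RT/g = 287 × 279 / 9.812 = 8160.7 m.
Invert the barometric formula: z = H ln(P₀/P).
P₀/P = 103000/63600 = 1.6195; ln(1.6195) = 0.48212.
z = 8160.7 × 0.48212 = 3934.4 m.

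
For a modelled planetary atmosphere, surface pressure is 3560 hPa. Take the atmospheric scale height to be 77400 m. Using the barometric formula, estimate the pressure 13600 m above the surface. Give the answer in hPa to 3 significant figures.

P ≈ 2990 hPa

Barometric formula: P = P₀ exp(−z/H).
z/H = 13600/77400 = 0.17571; exp(−0.17571) = 0.83886.
P = 3560 × 0.83886 = 2986.3 hPa.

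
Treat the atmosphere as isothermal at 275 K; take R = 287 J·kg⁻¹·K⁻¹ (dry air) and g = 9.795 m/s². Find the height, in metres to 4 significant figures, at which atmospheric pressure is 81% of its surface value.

z ≈ 1698 m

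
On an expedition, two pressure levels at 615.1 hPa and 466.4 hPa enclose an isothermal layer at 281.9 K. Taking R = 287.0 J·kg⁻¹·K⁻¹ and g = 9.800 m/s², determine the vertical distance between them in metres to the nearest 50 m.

Hypsometric equation: Δz = (R T̄/g) ln(P₁/P₂).
R T̄/g = 287.0 × 281.9 / 9.800 = 8255.6 m.
ln(615.1/466.4) = ln(1.3188) = 0.27672.
Δz = 8255.6 × 0.27672 = 2284.5 m.

Δz ≈ 2300 m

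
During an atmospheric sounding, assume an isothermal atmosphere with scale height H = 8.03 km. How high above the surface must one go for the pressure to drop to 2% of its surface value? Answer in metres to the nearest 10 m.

Set P/P₀ = exp(−z/H) = 0.02, so z = −H ln(0.02).
−ln(0.02) = 3.9120; z = 8030.0 × 3.9120 = 31413 m.

z ≈ 31410 m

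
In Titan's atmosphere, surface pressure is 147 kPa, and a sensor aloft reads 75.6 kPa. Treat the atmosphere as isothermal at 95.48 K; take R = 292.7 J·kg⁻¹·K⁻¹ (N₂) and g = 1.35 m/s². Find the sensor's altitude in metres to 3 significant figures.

Scale height: H = RT/g = 292.7 × 95.48 / 1.35 = 20701 m.
Invert the barometric formula: z = H ln(P₀/P).
P₀/P = 147/75.6 = 1.9444; ln(1.9444) = 0.66495.
z = 20701 × 0.66495 = 13765 m.

z ≈ 13800 m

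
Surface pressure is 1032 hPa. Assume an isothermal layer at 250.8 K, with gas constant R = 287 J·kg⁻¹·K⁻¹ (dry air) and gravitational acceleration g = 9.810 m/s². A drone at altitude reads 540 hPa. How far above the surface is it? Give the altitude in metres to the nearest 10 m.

z ≈ 4750 m

Scale height: H = RT/g = 287 × 250.8 / 9.810 = 7337.4 m.
Invert the barometric formula: z = H ln(P₀/P).
P₀/P = 1032/540 = 1.9111; ln(1.9111) = 0.64768.
z = 7337.4 × 0.64768 = 4752.3 m.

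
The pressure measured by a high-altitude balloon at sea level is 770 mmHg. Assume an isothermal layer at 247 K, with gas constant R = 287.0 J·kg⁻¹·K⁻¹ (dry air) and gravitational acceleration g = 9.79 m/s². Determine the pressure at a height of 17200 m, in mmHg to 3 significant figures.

P ≈ 71.6 mmHg

Scale height: H = RT/g = 287.0 × 247 / 9.79 = 7241.0 m.
Barometric formula: P = P₀ exp(−z/H).
z/H = 17200/7241.0 = 2.3754; exp(−2.3754) = 0.092977.
P = 770 × 0.092977 = 71.592 mmHg.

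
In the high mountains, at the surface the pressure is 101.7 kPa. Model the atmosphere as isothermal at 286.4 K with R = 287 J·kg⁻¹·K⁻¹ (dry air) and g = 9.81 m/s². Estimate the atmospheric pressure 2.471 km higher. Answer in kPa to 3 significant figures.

Scale height: H = RT/g = 287 × 286.4 / 9.81 = 8378.9 m.
Barometric formula: P = P₀ exp(−z/H).
z/H = 2471.0/8378.9 = 0.29491; exp(−0.29491) = 0.74460.
P = 101.7 × 0.74460 = 75.726 kPa.

P ≈ 75.7 kPa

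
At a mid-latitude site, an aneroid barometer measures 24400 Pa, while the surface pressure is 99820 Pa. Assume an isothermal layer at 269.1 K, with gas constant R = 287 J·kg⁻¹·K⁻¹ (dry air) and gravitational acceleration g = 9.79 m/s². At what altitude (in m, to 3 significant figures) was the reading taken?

Scale height: H = RT/g = 287 × 269.1 / 9.79 = 7888.8 m.
Invert the barometric formula: z = H ln(P₀/P).
P₀/P = 99820/24400 = 4.0910; ln(4.0910) = 1.4088.
z = 7888.8 × 1.4088 = 11114 m.

z ≈ 11100 m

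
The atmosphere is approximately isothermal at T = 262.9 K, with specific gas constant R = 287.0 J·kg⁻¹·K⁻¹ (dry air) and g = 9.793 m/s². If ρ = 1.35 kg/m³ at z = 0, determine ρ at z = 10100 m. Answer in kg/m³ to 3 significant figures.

ρ ≈ 0.364 kg/m³

Scale height: H = RT/g = 287.0 × 262.9 / 9.793 = 7704.7 m.
In an isothermal atmosphere, density decays like pressure: ρ = ρ₀ exp(−z/H).
z/H = 10100/7704.7 = 1.3109; exp(−1.3109) = 0.26958.
ρ = 1.35 × 0.26958 = 0.36393 kg/m³.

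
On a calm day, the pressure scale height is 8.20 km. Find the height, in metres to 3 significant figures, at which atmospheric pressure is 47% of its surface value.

z ≈ 6190 m

Set P/P₀ = exp(−z/H) = 0.47, so z = −H ln(0.47).
−ln(0.47) = 0.75502; z = 8200.0 × 0.75502 = 6191.2 m.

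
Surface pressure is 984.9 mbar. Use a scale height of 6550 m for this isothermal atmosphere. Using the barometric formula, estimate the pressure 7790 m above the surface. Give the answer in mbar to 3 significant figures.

Barometric formula: P = P₀ exp(−z/H).
z/H = 7790.0/6550.0 = 1.1893; exp(−1.1893) = 0.30443.
P = 984.9 × 0.30443 = 299.83 mbar.

P ≈ 300 mbar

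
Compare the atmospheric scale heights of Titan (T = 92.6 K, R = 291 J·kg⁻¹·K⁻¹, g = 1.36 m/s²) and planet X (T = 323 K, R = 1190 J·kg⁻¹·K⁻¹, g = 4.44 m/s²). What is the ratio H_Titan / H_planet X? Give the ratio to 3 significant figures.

H_Titan/H_planet X ≈ 0.229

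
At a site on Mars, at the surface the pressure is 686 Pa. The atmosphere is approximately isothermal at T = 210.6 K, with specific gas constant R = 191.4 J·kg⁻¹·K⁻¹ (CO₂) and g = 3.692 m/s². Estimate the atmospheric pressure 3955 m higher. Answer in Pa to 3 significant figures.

P ≈ 478 Pa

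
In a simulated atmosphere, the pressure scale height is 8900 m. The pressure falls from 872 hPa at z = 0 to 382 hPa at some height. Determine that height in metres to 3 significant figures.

z ≈ 7350 m

Invert the barometric formula: z = H ln(P₀/P).
P₀/P = 872/382 = 2.2827; ln(2.2827) = 0.82536.
z = 8900.0 × 0.82536 = 7345.7 m.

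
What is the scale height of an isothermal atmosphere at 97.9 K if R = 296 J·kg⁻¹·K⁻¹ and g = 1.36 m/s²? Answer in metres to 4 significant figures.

H ≈ 21310 m

The scale height of an isothermal atmosphere is H = RT/g.
H = 296 × 97.9 / 1.36 = 28978/1.36 = 21307 m.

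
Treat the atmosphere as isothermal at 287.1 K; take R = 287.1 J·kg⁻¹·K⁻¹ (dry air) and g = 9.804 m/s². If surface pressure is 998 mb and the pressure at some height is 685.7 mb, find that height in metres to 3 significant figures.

Scale height: H = RT/g = 287.1 × 287.1 / 9.804 = 8407.4 m.
Invert the barometric formula: z = H ln(P₀/P).
P₀/P = 998/685.7 = 1.4554; ln(1.4554) = 0.37528.
z = 8407.4 × 0.37528 = 3155.1 m.

z ≈ 3160 m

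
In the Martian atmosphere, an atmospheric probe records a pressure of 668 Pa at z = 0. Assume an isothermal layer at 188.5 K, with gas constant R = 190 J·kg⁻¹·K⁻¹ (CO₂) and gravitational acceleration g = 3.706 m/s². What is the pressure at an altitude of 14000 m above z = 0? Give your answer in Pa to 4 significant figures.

Scale height: H = RT/g = 190 × 188.5 / 3.706 = 9664.1 m.
Barometric formula: P = P₀ exp(−z/H).
z/H = 14000/9664.1 = 1.4487; exp(−1.4487) = 0.23488.
P = 668 × 0.23488 = 156.90 Pa.

P ≈ 156.9 Pa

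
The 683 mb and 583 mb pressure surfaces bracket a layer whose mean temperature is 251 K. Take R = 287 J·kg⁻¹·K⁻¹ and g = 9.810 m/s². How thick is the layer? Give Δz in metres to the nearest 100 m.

Hypsometric equation: Δz = (R T̄/g) ln(P₁/P₂).
R T̄/g = 287 × 251 / 9.810 = 7343.2 m.
ln(683/583) = ln(1.1715) = 0.15828.
Δz = 7343.2 × 0.15828 = 1162.3 m.

Δz ≈ 1200 m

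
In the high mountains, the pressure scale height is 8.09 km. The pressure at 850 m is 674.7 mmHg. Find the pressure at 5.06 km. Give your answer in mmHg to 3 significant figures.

P ≈ 401 mmHg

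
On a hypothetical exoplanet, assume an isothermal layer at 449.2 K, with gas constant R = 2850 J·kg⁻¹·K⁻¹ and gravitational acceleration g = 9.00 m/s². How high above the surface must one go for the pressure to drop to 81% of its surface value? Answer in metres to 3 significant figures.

Scale height: H = RT/g = 2850 × 449.2 / 9.00 = 142250 m.
Set P/P₀ = exp(−z/H) = 0.81, so z = −H ln(0.81).
−ln(0.81) = 0.21072; z = 142250 × 0.21072 = 29975 m.

z ≈ 30000 m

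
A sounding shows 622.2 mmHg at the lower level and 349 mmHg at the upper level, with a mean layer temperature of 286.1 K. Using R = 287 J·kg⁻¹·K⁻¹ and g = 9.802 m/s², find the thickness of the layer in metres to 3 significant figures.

Hypsometric equation: Δz = (R T̄/g) ln(P₁/P₂).
R T̄/g = 287 × 286.1 / 9.802 = 8376.9 m.
ln(622.2/349) = ln(1.7828) = 0.57819.
Δz = 8376.9 × 0.57819 = 4843.4 m.

Δz ≈ 4840 m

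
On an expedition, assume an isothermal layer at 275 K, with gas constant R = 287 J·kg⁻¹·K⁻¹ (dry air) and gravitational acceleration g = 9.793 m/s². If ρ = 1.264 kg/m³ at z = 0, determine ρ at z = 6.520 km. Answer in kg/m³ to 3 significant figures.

ρ ≈ 0.563 kg/m³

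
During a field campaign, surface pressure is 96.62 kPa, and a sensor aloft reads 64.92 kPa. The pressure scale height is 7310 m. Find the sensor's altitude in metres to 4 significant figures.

z ≈ 2907 m

Invert the barometric formula: z = H ln(P₀/P).
P₀/P = 96.62/64.92 = 1.4883; ln(1.4883) = 0.39763.
z = 7310.0 × 0.39763 = 2906.7 m.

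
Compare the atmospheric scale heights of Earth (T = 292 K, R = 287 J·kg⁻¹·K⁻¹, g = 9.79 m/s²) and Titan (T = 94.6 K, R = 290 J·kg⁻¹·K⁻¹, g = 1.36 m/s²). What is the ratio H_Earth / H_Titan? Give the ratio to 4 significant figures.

H = RT/g for each body.
H_Earth = 287 × 292 / 9.79 = 8560.2 m.
H_Titan = 290 × 94.6 / 1.36 = 20172 m.
H_Earth/H_Titan = 8560.2/20172 = 0.42436.

H_Earth/H_Titan ≈ 0.4244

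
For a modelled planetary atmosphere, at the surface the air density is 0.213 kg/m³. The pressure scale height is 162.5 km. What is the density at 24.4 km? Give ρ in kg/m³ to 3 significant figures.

In an isothermal atmosphere, density decays like pressure: ρ = ρ₀ exp(−z/H).
z/H = 24400/162500 = 0.15015; exp(−0.15015) = 0.86058.
ρ = 0.213 × 0.86058 = 0.18330 kg/m³.

ρ ≈ 0.183 kg/m³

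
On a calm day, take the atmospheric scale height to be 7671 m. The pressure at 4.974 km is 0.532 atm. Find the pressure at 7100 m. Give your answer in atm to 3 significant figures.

P ≈ 0.403 atm

Between two levels, P₂ = P₁ exp(−Δz/H) with Δz = z₂ − z₁.
Δz = 7100.0 − 4974.0 = 2126.0 m; Δz/H = 2126.0/7671.0 = 0.27715.
P₂ = 0.532 × exp(−0.27715) = 0.532 × 0.75794 = 0.40322 atm.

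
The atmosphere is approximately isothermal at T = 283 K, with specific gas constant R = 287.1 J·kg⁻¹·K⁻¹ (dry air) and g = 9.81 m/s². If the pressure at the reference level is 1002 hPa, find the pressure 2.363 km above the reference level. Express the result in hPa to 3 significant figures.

Scale height: H = RT/g = 287.1 × 283 / 9.81 = 8282.3 m.
Barometric formula: P = P₀ exp(−z/H).
z/H = 2363.0/8282.3 = 0.28531; exp(−0.28531) = 0.75178.
P = 1002 × 0.75178 = 753.28 hPa.

P ≈ 753 hPa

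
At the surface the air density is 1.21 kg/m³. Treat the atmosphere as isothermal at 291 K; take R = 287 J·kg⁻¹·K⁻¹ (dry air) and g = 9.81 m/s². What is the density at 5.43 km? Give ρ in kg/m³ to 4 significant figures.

Scale height: H = RT/g = 287 × 291 / 9.81 = 8513.5 m.
In an isothermal atmosphere, density decays like pressure: ρ = ρ₀ exp(−z/H).
z/H = 5430.0/8513.5 = 0.63781; exp(−0.63781) = 0.52845.
ρ = 1.21 × 0.52845 = 0.63942 kg/m³.

ρ ≈ 0.6394 kg/m³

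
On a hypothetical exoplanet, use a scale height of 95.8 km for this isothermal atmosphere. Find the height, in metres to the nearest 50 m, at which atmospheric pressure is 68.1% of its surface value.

Set P/P₀ = exp(−z/H) = 0.681, so z = −H ln(0.681).
−ln(0.681) = 0.38419; z = 95800 × 0.38419 = 36805 m.

z ≈ 36800 m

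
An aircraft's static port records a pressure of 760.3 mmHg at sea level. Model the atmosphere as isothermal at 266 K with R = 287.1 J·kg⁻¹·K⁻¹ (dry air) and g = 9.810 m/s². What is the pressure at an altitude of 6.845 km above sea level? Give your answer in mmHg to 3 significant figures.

Scale height: H = RT/g = 287.1 × 266 / 9.810 = 7784.8 m.
Barometric formula: P = P₀ exp(−z/H).
z/H = 6845.0/7784.8 = 0.87928; exp(−0.87928) = 0.41508.
P = 760.3 × 0.41508 = 315.59 mmHg.

P ≈ 316 mmHg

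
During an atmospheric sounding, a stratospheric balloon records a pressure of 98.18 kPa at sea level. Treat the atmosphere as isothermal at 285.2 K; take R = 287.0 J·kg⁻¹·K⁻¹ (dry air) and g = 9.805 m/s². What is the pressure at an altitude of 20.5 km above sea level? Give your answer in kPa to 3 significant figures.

Scale height: H = RT/g = 287.0 × 285.2 / 9.805 = 8348.0 m.
Barometric formula: P = P₀ exp(−z/H).
z/H = 20500/8348.0 = 2.4557; exp(−2.4557) = 0.085803.
P = 98.18 × 0.085803 = 8.4241 kPa.

P ≈ 8.42 kPa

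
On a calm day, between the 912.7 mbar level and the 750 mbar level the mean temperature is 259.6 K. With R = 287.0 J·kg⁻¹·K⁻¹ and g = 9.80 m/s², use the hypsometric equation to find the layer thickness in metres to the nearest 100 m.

Δz ≈ 1500 m

Hypsometric equation: Δz = (R T̄/g) ln(P₁/P₂).
R T̄/g = 287.0 × 259.6 / 9.80 = 7602.6 m.
ln(912.7/750) = ln(1.2169) = 0.19631.
Δz = 7602.6 × 0.19631 = 1492.5 m.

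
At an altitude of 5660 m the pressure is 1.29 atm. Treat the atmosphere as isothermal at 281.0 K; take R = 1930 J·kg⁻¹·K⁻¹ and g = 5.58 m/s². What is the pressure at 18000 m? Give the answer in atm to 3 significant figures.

Scale height: H = RT/g = 1930 × 281.0 / 5.58 = 97192 m.
Between two levels, P₂ = P₁ exp(−Δz/H) with Δz = z₂ − z₁.
Δz = 18000 − 5660.0 = 12340 m; Δz/H = 12340/97192 = 0.12697.
P₂ = 1.29 × exp(−0.12697) = 1.29 × 0.88076 = 1.1362 atm.

P ≈ 1.14 atm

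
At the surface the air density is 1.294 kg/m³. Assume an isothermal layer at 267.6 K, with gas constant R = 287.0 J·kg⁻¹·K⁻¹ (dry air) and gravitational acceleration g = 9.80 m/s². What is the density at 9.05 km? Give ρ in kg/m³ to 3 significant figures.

ρ ≈ 0.408 kg/m³

Scale height: H = RT/g = 287.0 × 267.6 / 9.80 = 7836.9 m.
In an isothermal atmosphere, density decays like pressure: ρ = ρ₀ exp(−z/H).
z/H = 9050.0/7836.9 = 1.1548; exp(−1.1548) = 0.31512.
ρ = 1.294 × 0.31512 = 0.40777 kg/m³.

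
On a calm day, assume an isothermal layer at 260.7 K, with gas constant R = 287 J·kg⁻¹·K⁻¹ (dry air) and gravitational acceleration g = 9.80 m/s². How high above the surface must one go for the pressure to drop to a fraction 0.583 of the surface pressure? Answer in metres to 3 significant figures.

z ≈ 4120 m

Scale height: H = RT/g = 287 × 260.7 / 9.80 = 7634.8 m.
Set P/P₀ = exp(−z/H) = 0.583, so z = −H ln(0.583).
−ln(0.583) = 0.53957; z = 7634.8 × 0.53957 = 4119.5 m.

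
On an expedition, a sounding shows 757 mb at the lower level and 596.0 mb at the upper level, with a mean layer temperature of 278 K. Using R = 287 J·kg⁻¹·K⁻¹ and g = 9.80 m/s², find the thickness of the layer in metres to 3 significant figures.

Hypsometric equation: Δz = (R T̄/g) ln(P₁/P₂).
R T̄/g = 287 × 278 / 9.80 = 8141.4 m.
ln(757/596.0) = ln(1.2701) = 0.23910.
Δz = 8141.4 × 0.23910 = 1946.6 m.

Δz ≈ 1950 m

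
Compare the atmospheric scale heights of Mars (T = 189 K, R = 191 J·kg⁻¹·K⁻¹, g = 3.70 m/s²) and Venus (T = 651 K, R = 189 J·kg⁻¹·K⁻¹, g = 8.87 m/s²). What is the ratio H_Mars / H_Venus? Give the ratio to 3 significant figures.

H = RT/g for each body.
H_Mars = 191 × 189 / 3.70 = 9756.5 m.
H_Venus = 189 × 651 / 8.87 = 13871 m.
H_Mars/H_Venus = 9756.5/13871 = 0.70337.

H_Mars/H_Venus ≈ 0.703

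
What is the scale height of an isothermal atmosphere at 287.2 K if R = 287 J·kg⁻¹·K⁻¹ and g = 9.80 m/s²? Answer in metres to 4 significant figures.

H ≈ 8411 m

The scale height of an isothermal atmosphere is H = RT/g.
H = 287 × 287.2 / 9.80 = 82426/9.80 = 8410.8 m.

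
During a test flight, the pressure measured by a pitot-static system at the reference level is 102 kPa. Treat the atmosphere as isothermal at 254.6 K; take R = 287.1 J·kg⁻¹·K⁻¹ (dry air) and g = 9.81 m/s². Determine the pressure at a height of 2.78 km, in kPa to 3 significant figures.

Scale height: H = RT/g = 287.1 × 254.6 / 9.81 = 7451.1 m.
Barometric formula: P = P₀ exp(−z/H).
z/H = 2780.0/7451.1 = 0.37310; exp(−0.37310) = 0.68860.
P = 102 × 0.68860 = 70.237 kPa.

P ≈ 70.2 kPa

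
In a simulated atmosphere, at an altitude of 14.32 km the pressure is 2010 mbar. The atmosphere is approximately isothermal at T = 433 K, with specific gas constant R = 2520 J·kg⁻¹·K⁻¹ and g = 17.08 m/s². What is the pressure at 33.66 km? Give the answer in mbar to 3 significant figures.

Scale height: H = RT/g = 2520 × 433 / 17.08 = 63885 m.
Between two levels, P₂ = P₁ exp(−Δz/H) with Δz = z₂ − z₁.
Δz = 33660 − 14320 = 19340 m; Δz/H = 19340/63885 = 0.30273.
P₂ = 2010 × exp(−0.30273) = 2010 × 0.73880 = 1485.0 mbar.

P ≈ 1480 mbar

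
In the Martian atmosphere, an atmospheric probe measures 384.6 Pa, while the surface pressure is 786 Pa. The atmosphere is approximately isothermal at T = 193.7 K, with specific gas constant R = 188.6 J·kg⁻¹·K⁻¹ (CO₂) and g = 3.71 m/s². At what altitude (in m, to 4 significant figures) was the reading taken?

z ≈ 7038 m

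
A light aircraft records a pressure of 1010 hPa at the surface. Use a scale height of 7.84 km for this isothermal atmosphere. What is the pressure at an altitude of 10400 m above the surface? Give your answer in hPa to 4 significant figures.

Barometric formula: P = P₀ exp(−z/H).
z/H = 10400/7840.0 = 1.3265; exp(−1.3265) = 0.26540.
P = 1010 × 0.26540 = 268.05 hPa.

P ≈ 268.1 hPa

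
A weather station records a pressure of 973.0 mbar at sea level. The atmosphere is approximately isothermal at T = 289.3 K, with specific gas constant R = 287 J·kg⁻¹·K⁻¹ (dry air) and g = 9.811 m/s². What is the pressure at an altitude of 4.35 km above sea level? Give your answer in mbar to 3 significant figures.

P ≈ 582 mbar

Scale height: H = RT/g = 287 × 289.3 / 9.811 = 8462.9 m.
Barometric formula: P = P₀ exp(−z/H).
z/H = 4350.0/8462.9 = 0.51401; exp(−0.51401) = 0.59809.
P = 973.0 × 0.59809 = 581.94 mbar.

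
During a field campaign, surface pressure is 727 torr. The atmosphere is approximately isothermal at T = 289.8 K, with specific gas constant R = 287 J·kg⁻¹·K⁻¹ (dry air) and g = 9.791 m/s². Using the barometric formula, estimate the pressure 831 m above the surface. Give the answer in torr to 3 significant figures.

P ≈ 659 torr

Scale height: H = RT/g = 287 × 289.8 / 9.791 = 8494.8 m.
Barometric formula: P = P₀ exp(−z/H).
z/H = 831.00/8494.8 = 0.097825; exp(−0.097825) = 0.90681.
P = 727 × 0.90681 = 659.25 torr.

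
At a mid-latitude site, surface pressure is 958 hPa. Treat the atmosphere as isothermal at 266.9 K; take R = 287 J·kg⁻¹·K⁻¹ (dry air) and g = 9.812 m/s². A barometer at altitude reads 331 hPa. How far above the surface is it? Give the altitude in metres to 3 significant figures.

Scale height: H = RT/g = 287 × 266.9 / 9.812 = 7806.8 m.
Invert the barometric formula: z = H ln(P₀/P).
P₀/P = 958/331 = 2.8943; ln(2.8943) = 1.0627.
z = 7806.8 × 1.0627 = 8296.3 m.

z ≈ 8300 m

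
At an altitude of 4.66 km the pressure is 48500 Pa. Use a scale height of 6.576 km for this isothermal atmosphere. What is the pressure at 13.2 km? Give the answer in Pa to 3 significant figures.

P ≈ 13200 Pa

Between two levels, P₂ = P₁ exp(−Δz/H) with Δz = z₂ − z₁.
Δz = 13200 − 4660.0 = 8540.0 m; Δz/H = 8540.0/6576.0 = 1.2987.
P₂ = 48500 × exp(−1.2987) = 48500 × 0.27289 = 13235 Pa.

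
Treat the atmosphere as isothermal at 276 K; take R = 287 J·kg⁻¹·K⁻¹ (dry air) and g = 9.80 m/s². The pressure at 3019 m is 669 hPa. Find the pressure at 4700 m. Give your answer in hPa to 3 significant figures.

Scale height: H = RT/g = 287 × 276 / 9.80 = 8082.9 m.
Between two levels, P₂ = P₁ exp(−Δz/H) with Δz = z₂ − z₁.
Δz = 4700.0 − 3019.0 = 1681.0 m; Δz/H = 1681.0/8082.9 = 0.20797.
P₂ = 669 × exp(−0.20797) = 669 × 0.81223 = 543.38 hPa.

P ≈ 543 hPa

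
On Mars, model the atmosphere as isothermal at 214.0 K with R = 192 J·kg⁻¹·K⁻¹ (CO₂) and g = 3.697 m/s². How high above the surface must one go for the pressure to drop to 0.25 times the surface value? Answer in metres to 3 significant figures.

Scale height: H = RT/g = 192 × 214.0 / 3.697 = 11114 m.
Set P/P₀ = exp(−z/H) = 0.25, so z = −H ln(0.25).
−ln(0.25) = 1.3863; z = 11114 × 1.3863 = 15407 m.

z ≈ 15400 m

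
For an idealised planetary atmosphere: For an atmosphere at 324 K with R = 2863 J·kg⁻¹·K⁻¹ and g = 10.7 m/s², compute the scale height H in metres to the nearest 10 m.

H ≈ 86690 m

The scale height of an isothermal atmosphere is H = RT/g.
H = 2863 × 324 / 10.7 = 927610/10.7 = 86693 m.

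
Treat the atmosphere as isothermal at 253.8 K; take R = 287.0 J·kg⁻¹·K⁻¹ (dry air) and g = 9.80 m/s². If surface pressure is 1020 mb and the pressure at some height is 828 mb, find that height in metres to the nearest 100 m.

Scale height: H = RT/g = 287.0 × 253.8 / 9.80 = 7432.7 m.
Invert the barometric formula: z = H ln(P₀/P).
P₀/P = 1020/828 = 1.2319; ln(1.2319) = 0.20856.
z = 7432.7 × 0.20856 = 1550.2 m.

z ≈ 1600 m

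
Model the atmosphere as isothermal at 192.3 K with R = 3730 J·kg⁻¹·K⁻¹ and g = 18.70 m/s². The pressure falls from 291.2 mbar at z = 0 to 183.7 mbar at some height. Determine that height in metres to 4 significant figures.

Scale height: H = RT/g = 3730 × 192.3 / 18.70 = 38357 m.
Invert the barometric formula: z = H ln(P₀/P).
P₀/P = 291.2/183.7 = 1.5852; ln(1.5852) = 0.46071.
z = 38357 × 0.46071 = 17671 m.

z ≈ 17670 m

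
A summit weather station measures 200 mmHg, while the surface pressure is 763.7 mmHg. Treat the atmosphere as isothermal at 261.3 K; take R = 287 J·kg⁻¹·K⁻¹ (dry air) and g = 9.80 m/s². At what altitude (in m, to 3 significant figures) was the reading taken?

z ≈ 10300 m

Scale height: H = RT/g = 287 × 261.3 / 9.80 = 7652.4 m.
Invert the barometric formula: z = H ln(P₀/P).
P₀/P = 763.7/200 = 3.8185; ln(3.8185) = 1.3399.
z = 7652.4 × 1.3399 = 10253 m.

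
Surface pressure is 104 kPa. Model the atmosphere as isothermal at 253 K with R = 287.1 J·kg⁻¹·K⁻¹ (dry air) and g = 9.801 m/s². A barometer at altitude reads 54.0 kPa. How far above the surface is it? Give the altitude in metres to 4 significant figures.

Scale height: H = RT/g = 287.1 × 253 / 9.801 = 7411.1 m.
Invert the barometric formula: z = H ln(P₀/P).
P₀/P = 104/54.0 = 1.9259; ln(1.9259) = 0.65539.
z = 7411.1 × 0.65539 = 4857.2 m.

z ≈ 4857 m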